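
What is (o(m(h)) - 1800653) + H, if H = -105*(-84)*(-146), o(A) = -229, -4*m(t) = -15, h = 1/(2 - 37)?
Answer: -3088602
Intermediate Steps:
h = -1/35 (h = 1/(-35) = -1/35 ≈ -0.028571)
m(t) = 15/4 (m(t) = -1/4*(-15) = 15/4)
H = -1287720 (H = 8820*(-146) = -1287720)
(o(m(h)) - 1800653) + H = (-229 - 1800653) - 1287720 = -1800882 - 1287720 = -3088602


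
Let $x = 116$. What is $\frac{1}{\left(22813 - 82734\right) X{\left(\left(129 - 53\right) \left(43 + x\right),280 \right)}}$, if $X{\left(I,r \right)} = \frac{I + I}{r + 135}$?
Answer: $- \frac{415}{1448170728} \approx -2.8657 \cdot 10^{-7}$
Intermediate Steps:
$X{\left(I,r \right)} = \frac{2 I}{135 + r}$
$\frac{1}{\left(22813 - 82734\right) X{\left(\left(129 - 53\right) \left(43 + x\right),280 \right)}} = \frac{1}{\left(22813 - 82734\right) \frac{2 \left(129 - 53\right) \left(43 + 116\right)}{135 + 280}} = \frac{1}{\left(-59921\right) \frac{2 \cdot 76 \cdot 159}{415}} = - \frac{1}{59921 \cdot 2 \cdot 12084 \cdot \frac{1}{415}} = - \frac{1}{59921 \cdot \frac{24168}{415}} = \left(- \frac{1}{59921}\right) \frac{415}{24168} = - \frac{415}{1448170728}$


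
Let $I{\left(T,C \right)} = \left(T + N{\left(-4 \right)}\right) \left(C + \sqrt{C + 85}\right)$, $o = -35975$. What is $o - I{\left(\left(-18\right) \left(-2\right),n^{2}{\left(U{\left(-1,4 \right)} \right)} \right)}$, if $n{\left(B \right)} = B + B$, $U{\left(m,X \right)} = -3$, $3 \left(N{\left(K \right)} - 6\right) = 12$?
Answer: $-38137$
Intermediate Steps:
$N{\left(K \right)} = 10$ ($N{\left(K \right)} = 6 + \frac{1}{3} \cdot 12 = 6 + 4 = 10$)
$n{\left(B \right)} = 2 B$
$I{\left(T,C \right)} = \left(10 + T\right) \left(C + \sqrt{85 + C}\right)$ ($I{\left(T,C \right)} = \left(T + 10\right) \left(C + \sqrt{C + 85}\right) = \left(10 + T\right) \left(C + \sqrt{85 + C}\right)$)
$o - I{\left(\left(-18\right) \left(-2\right),n^{2}{\left(U{\left(-1,4 \right)} \right)} \right)} = -35975 - \left(10 \left(2 \left(-3\right)\right)^{2} + 10 \sqrt{85 + \left(2 \left(-3\right)\right)^{2}} + \left(2 \left(-3\right)\right)^{2} \left(\left(-18\right) \left(-2\right)\right) + \left(-18\right) \left(-2\right) \sqrt{85 + \left(2 \left(-3\right)\right)^{2}}\right) = -35975 - \left(10 \left(-6\right)^{2} + 10 \sqrt{85 + \left(-6\right)^{2}} + \left(-6\right)^{2} \cdot 36 + 36 \sqrt{85 + \left(-6\right)^{2}}\right) = -35975 - \left(10 \cdot 36 + 10 \sqrt{85 + 36} + 36 \cdot 36 + 36 \sqrt{85 + 36}\right) = -35975 - \left(360 + 10 \sqrt{121} + 1296 + 36 \sqrt{121}\right) = -35975 - \left(360 + 10 \cdot 11 + 1296 + 36 \cdot 11\right) = -35975 - \left(360 + 110 + 1296 + 396\right) = -35975 - 2162 = -38137$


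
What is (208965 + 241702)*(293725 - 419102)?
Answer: -56503276459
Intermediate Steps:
(208965 + 241702)*(293725 - 419102) = 450667*(-125377) = -56503276459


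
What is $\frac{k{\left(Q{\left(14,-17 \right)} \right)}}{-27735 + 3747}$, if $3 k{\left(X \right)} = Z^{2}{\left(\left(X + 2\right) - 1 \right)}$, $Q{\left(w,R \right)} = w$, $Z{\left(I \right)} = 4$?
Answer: $- \frac{4}{17991} \approx -0.00022233$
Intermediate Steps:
$k{\left(X \right)} = \frac{16}{3}$ ($k{\left(X \right)} = \frac{4^{2}}{3} = \frac{1}{3} \cdot 16 = \frac{16}{3}$)
$\frac{k{\left(Q{\left(14,-17 \right)} \right)}}{-27735 + 3747} = \frac{16}{3 \left(-27735 + 3747\right)} = \frac{16}{3 \left(-23988\right)} = \frac{16}{3} \left(- \frac{1}{23988}\right) = - \frac{4}{17991}$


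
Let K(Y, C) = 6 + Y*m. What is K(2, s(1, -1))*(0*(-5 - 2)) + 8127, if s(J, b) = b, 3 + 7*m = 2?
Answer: 8127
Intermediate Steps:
m = -⅐ (m = -3/7 + (⅐)*2 = -3/7 + 2/7 = -⅐ ≈ -0.14286)
K(Y, C) = 6 - Y/7 (K(Y, C) = 6 + Y*(-⅐) = 6 - Y/7)
K(2, s(1, -1))*(0*(-5 - 2)) + 8127 = (6 - ⅐*2)*(0*(-5 - 2)) + 8127 = (6 - 2/7)*(0*(-7)) + 8127 = (40/7)*0 + 8127 = 0 + 8127 = 8127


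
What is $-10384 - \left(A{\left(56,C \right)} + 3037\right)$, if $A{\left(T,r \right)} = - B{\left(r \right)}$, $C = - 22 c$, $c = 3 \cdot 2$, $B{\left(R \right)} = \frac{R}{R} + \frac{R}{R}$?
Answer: $-13419$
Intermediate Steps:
$B{\left(R \right)} = 2$ ($B{\left(R \right)} = 1 + 1 = 2$)
$c = 6$
$C = -132$ ($C = \left(-22\right) 6 = -132$)
$A{\left(T,r \right)} = -2$ ($A{\left(T,r \right)} = \left(-1\right) 2 = -2$)
$-10384 - \left(A{\left(56,C \right)} + 3037\right) = -10384 - \left(-2 + 3037\right) = -10384 - 3035 = -13419$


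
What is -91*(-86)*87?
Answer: 680862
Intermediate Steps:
-91*(-86)*87 = 7826*87 = 680862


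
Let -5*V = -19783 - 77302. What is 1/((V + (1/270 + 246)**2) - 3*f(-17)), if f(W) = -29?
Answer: 72900/5833590841 ≈ 1.2497e-5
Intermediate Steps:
V = 19417 (V = -(-19783 - 77302)/5 = -1/5*(-97085) = 19417)
1/((V + (1/270 + 246)**2) - 3*f(-17)) = 1/((19417 + (1/270 + 246)**2) - 3*(-29)) = 1/((19417 + (1/270 + 246)**2) + 87) = 1/((19417 + (66421/270)**2) + 87) = 1/((19417 + 4411749241/72900) + 87) = 1/(5827248541/72900 + 87) = 1/(5833590841/72900) = 72900/5833590841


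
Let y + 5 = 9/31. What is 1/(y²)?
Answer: 961/21316 ≈ 0.045084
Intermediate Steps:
y = -146/31 (y = -5 + 9/31 = -146/31 ≈ -4.7097)
1/(y²) = 1/((-146/31)²) = 1/(21316/961) = 961/21316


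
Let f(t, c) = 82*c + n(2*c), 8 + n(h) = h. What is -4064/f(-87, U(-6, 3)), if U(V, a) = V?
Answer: 127/16 ≈ 7.9375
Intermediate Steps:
n(h) = -8 + h
f(t, c) = -8 + 84*c (f(t, c) = 82*c + (-8 + 2*c) = -8 + 84*c)
-4064/f(-87, U(-6, 3)) = -4064/(-8 + 84*(-6)) = -4064/(-8 - 504) = -4064/(-512) = -4064*(-1/512) = 127/16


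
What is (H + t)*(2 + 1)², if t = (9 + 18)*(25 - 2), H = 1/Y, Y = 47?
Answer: 262692/47 ≈ 5589.2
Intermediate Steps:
H = 1/47 ≈ 0.021277
t = 621 (t = 27*23 = 621)
(H + t)*(2 + 1)² = (1/47 + 621)*(2 + 1)² = (29188/47)*3² = (29188/47)*9 = 262692/47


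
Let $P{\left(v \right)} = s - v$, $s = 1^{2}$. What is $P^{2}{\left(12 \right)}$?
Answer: $121$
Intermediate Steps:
$s = 1$
$P{\left(v \right)} = 1 - v$
$P^{2}{\left(12 \right)} = \left(1 - 12\right)^{2} = \left(-11\right)^{2} = 121$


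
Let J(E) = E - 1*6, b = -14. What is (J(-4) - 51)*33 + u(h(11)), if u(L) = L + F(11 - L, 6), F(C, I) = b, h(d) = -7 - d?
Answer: -2045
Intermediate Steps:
J(E) = -6 + E (J(E) = E - 6 = -6 + E)
F(C, I) = -14
u(L) = -14 + L (u(L) = L - 14 = -14 + L)
(J(-4) - 51)*33 + u(h(11)) = ((-6 - 4) - 51)*33 + (-14 + (-7 - 1*11)) = (-10 - 51)*33 + (-14 + (-7 - 11)) = -61*33 + (-14 - 18) = -2013 - 32 = -2045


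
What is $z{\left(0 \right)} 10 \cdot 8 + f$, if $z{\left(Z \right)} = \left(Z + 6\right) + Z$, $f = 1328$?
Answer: $1808$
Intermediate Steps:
$z{\left(Z \right)} = 6 + 2 Z$ ($z{\left(Z \right)} = \left(6 + Z\right) + Z = 6 + 2 Z$)
$z{\left(0 \right)} 10 \cdot 8 + f = \left(6 + 2 \cdot 0\right) 10 \cdot 8 + 1328 = \left(6 + 0\right) 10 \cdot 8 + 1328 = 6 \cdot 10 \cdot 8 + 1328 = 60 \cdot 8 + 1328 = 480 + 1328 = 1808$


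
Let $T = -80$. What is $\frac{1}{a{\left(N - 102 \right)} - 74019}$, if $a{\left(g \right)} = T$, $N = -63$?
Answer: $- \frac{1}{74099} \approx -1.3495 \cdot 10^{-5}$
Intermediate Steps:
$a{\left(g \right)} = -80$
$\frac{1}{a{\left(N - 102 \right)} - 74019} = \frac{1}{-80 - 74019} = \frac{1}{-74099} = - \frac{1}{74099}$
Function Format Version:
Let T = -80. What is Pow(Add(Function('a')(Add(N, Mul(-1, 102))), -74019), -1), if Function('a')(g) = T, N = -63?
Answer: Rational(-1, 74099) ≈ -1.3495e-5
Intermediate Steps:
Function('a')(g) = -80
Pow(Add(Function('a')(Add(N, Mul(-1, 102))), -74019), -1) = Pow(Add(-80, -74019), -1) = Pow(-74099, -1) = Rational(-1, 74099)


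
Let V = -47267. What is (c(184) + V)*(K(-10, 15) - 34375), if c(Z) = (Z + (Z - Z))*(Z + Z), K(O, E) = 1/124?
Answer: -87146792055/124 ≈ -7.0280e+8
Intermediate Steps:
K(O, E) = 1/124
c(Z) = 2*Z² (c(Z) = (Z + 0)*(2*Z) = Z*(2*Z) = 2*Z²)
(c(184) + V)*(K(-10, 15) - 34375) = (2*184² - 47267)*(1/124 - 34375) = (2*33856 - 47267)*(-4262499/124) = (67712 - 47267)*(-4262499/124) = 20445*(-4262499/124) = -87146792055/124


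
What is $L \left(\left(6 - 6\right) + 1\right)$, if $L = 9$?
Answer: $9$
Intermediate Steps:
$L \left(\left(6 - 6\right) + 1\right) = 9 \left(\left(6 - 6\right) + 1\right) = 9 \left(0 + 1\right) = 9 \cdot 1 = 9$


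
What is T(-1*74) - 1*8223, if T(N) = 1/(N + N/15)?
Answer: -9736047/1184 ≈ -8223.0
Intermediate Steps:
T(N) = 15/(16*N) (T(N) = 1/(N + N*(1/15)) = 1/(N + N/15) = 1/(16*N/15) = 15/(16*N))
T(-1*74) - 1*8223 = 15/(16*((-1*74))) - 1*8223 = (15/16)/(-74) - 8223 = (15/16)*(-1/74) - 8223 = -15/1184 - 8223 = -9736047/1184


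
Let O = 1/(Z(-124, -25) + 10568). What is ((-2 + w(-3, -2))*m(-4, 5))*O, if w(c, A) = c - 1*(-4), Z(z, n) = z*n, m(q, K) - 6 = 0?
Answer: -1/2278 ≈ -0.00043898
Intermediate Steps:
m(q, K) = 6 (m(q, K) = 6 + 0 = 6)
Z(z, n) = n*z
O = 1/13668 (O = 1/(-25*(-124) + 10568) = 1/(3100 + 10568) = 1/13668 ≈ 7.3164e-5)
w(c, A) = 4 + c (w(c, A) = c + 4 = 4 + c)
((-2 + w(-3, -2))*m(-4, 5))*O = ((-2 + (4 - 3))*6)*(1/13668) = ((-2 + 1)*6)*(1/13668) = -1*6*(1/13668) = -6*1/13668 = -1/2278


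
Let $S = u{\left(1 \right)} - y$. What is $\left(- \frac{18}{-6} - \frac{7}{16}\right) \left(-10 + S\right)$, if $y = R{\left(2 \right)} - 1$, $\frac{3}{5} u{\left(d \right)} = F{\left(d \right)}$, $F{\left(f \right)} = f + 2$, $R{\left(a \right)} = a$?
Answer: $- \frac{123}{8} \approx -15.375$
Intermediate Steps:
$F{\left(f \right)} = 2 + f$
$u{\left(d \right)} = \frac{10}{3} + \frac{5 d}{3}$ ($u{\left(d \right)} = \frac{5 \left(2 + d\right)}{3} = \frac{10}{3} + \frac{5 d}{3}$)
$y = 1$ ($y = 2 - 1 = 1$)
$S = 4$ ($S = \left(\frac{10}{3} + \frac{5}{3} \cdot 1\right) - 1 = \left(\frac{10}{3} + \frac{5}{3}\right) - 1 = 5 - 1 = 4$)
$\left(- \frac{18}{-6} - \frac{7}{16}\right) \left(-10 + S\right) = \left(- \frac{18}{-6} - \frac{7}{16}\right) \left(-10 + 4\right) = \left(\left(-18\right) \left(- \frac{1}{6}\right) - \frac{7}{16}\right) \left(-6\right) = \left(3 - \frac{7}{16}\right) \left(-6\right) = \frac{41}{16} \left(-6\right) = - \frac{123}{8}$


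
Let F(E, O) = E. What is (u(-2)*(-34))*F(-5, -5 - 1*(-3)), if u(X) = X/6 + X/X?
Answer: 340/3 ≈ 113.33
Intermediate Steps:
u(X) = 1 + X/6 (u(X) = X*(⅙) + 1 = X/6 + 1 = 1 + X/6)
(u(-2)*(-34))*F(-5, -5 - 1*(-3)) = ((1 + (⅙)*(-2))*(-34))*(-5) = ((1 - ⅓)*(-34))*(-5) = ((⅔)*(-34))*(-5) = -68/3*(-5) = 340/3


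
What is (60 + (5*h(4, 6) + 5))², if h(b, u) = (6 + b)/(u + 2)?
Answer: 81225/16 ≈ 5076.6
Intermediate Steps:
h(b, u) = (6 + b)/(2 + u)
(60 + (5*h(4, 6) + 5))² = (60 + (5*((6 + 4)/(2 + 6)) + 5))² = (60 + (5*(10/8) + 5))² = (60 + (5*((⅛)*10) + 5))² = (60 + (5*(5/4) + 5))² = (60 + (25/4 + 5))² = (60 + 45/4)² = (285/4)² = 81225/16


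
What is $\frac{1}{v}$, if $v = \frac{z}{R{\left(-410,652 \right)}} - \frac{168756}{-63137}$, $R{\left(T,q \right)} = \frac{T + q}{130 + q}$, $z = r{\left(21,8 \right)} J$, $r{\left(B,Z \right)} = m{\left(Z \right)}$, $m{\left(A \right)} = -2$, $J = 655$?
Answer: $- \frac{7639577}{32318983294} \approx -0.00023638$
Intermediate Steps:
$r{\left(B,Z \right)} = -2$
$z = -1310$ ($z = \left(-2\right) 655 = -1310$)
$R{\left(T,q \right)} = \frac{T + q}{130 + q}$
$v = - \frac{32318983294}{7639577}$ ($v = - \frac{1310}{\frac{1}{130 + 652} \left(-410 + 652\right)} - \frac{168756}{-63137} = - \frac{1310}{\frac{1}{782} \cdot 242} - - \frac{168756}{63137} = - \frac{1310}{\frac{1}{782} \cdot 242} + \frac{168756}{63137} = - \frac{1310}{\frac{121}{391}} + \frac{168756}{63137} = \left(-1310\right) \frac{391}{121} + \frac{168756}{63137} = - \frac{512210}{121} + \frac{168756}{63137} = - \frac{32318983294}{7639577} \approx -4230.5$)
$\frac{1}{v} = \frac{1}{- \frac{32318983294}{7639577}} = - \frac{7639577}{32318983294}$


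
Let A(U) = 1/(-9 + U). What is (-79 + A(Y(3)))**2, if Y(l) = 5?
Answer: 100489/16 ≈ 6280.6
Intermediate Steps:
(-79 + A(Y(3)))**2 = (-79 + 1/(-9 + 5))**2 = (-79 + 1/(-4))**2 = (-79 - 1/4)**2 = (-317/4)**2 = 100489/16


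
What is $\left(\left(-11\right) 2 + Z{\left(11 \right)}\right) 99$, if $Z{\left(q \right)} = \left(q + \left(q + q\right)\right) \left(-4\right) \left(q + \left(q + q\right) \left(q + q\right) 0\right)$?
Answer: $-145926$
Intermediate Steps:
$Z{\left(q \right)} = - 12 q^{2}$ ($Z{\left(q \right)} = \left(q + 2 q\right) \left(-4\right) \left(q + 2 q 2 q 0\right) = 3 q \left(-4\right) \left(q + 4 q^{2} \cdot 0\right) = - 12 q \left(q + 0\right) = - 12 q q = - 12 q^{2}$)
$\left(\left(-11\right) 2 + Z{\left(11 \right)}\right) 99 = \left(\left(-11\right) 2 - 12 \cdot 11^{2}\right) 99 = \left(-22 - 1452\right) 99 = \left(-1474\right) 99 = -145926$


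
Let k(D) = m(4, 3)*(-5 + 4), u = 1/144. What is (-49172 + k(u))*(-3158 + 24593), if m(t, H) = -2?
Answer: -1053958950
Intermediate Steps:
u = 1/144 ≈ 0.0069444
k(D) = 2 (k(D) = -2*(-5 + 4) = -2*(-1) = 2)
(-49172 + k(u))*(-3158 + 24593) = (-49172 + 2)*(-3158 + 24593) = -49170*21435 = -1053958950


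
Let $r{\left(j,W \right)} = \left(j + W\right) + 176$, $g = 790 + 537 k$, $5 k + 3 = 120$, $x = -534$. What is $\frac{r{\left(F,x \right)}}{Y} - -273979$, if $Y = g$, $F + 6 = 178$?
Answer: $\frac{18296042711}{66779} \approx 2.7398 \cdot 10^{5}$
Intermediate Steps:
$k = \frac{117}{5}$ ($k = - \frac{3}{5} + \frac{1}{5} \cdot 120 = - \frac{3}{5} + 24 = \frac{117}{5} \approx 23.4$)
$F = 172$ ($F = -6 + 178 = 172$)
$g = \frac{66779}{5}$ ($g = 790 + 537 \cdot \frac{117}{5} = 790 + \frac{62829}{5} = \frac{66779}{5} \approx 13356.0$)
$Y = \frac{66779}{5} \approx 13356.0$
$r{\left(j,W \right)} = 176 + W + j$ ($r{\left(j,W \right)} = \left(W + j\right) + 176 = 176 + W + j$)
$\frac{r{\left(F,x \right)}}{Y} - -273979 = \frac{176 - 534 + 172}{\frac{66779}{5}} - -273979 = \left(-186\right) \frac{5}{66779} + 273979 = - \frac{930}{66779} + 273979 = \frac{18296042711}{66779}$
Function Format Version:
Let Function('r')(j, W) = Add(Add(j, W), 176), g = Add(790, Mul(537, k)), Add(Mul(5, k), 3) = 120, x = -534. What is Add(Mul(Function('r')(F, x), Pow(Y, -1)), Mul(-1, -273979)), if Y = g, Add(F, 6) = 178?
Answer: Rational(18296042711, 66779) ≈ 2.7398e+5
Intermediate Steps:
k = Rational(117, 5) (k = Add(Rational(-3, 5), Mul(Rational(1, 5), 120)) = Add(Rational(-3, 5), 24) = Rational(117, 5) ≈ 23.400)
F = 172 (F = Add(-6, 178) = 172)
g = Rational(66779, 5) (g = Add(790, Mul(537, Rational(117, 5))) = Add(790, Rational(62829, 5)) = Rational(66779, 5) ≈ 13356.)
Y = Rational(66779, 5) ≈ 13356.
Function('r')(j, W) = Add(176, W, j) (Function('r')(j, W) = Add(Add(W, j), 176) = Add(176, W, j))
Add(Mul(Function('r')(F, x), Pow(Y, -1)), Mul(-1, -273979)) = Add(Mul(Add(176, -534, 172), Pow(Rational(66779, 5), -1)), Mul(-1, -273979)) = Add(Mul(-186, Rational(5, 66779)), 273979) = Add(Rational(-930, 66779), 273979) = Rational(18296042711, 66779)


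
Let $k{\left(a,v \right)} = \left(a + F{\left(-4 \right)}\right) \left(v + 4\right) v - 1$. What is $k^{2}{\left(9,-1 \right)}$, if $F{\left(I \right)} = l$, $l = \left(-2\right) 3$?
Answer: $100$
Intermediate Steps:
$l = -6$
$F{\left(I \right)} = -6$
$k{\left(a,v \right)} = -1 + v \left(-6 + a\right) \left(4 + v\right)$ ($k{\left(a,v \right)} = \left(a - 6\right) \left(v + 4\right) v - 1 = \left(-6 + a\right) \left(4 + v\right) v - 1 = v \left(-6 + a\right) \left(4 + v\right) - 1 = -1 + v \left(-6 + a\right) \left(4 + v\right)$)
$k^{2}{\left(9,-1 \right)} = \left(-1 - -24 - 6 \left(-1\right)^{2} + 9 \left(-1\right)^{2} + 4 \cdot 9 \left(-1\right)\right)^{2} = \left(-1 + 24 - 6 + 9 \cdot 1 - 36\right)^{2} = \left(-1 + 24 - 6 + 9 - 36\right)^{2} = \left(-10\right)^{2} = 100$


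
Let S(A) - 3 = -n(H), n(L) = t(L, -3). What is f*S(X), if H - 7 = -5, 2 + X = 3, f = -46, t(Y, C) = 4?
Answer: 46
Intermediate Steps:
X = 1 (X = -2 + 3 = 1)
H = 2 (H = 7 - 5 = 2)
n(L) = 4
S(A) = -1 (S(A) = 3 - 1*4 = 3 - 4 = -1)
f*S(X) = -46*(-1) = 46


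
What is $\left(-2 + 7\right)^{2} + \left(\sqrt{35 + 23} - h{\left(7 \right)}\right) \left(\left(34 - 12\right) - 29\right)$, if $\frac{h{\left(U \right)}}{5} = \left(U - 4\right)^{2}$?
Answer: $340 - 7 \sqrt{58} \approx 286.69$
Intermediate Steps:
$h{\left(U \right)} = 5 \left(-4 + U\right)^{2}$ ($h{\left(U \right)} = 5 \left(U - 4\right)^{2} = 5 \left(-4 + U\right)^{2}$)
$\left(-2 + 7\right)^{2} + \left(\sqrt{35 + 23} - h{\left(7 \right)}\right) \left(\left(34 - 12\right) - 29\right) = \left(-2 + 7\right)^{2} + \left(\sqrt{35 + 23} - 5 \left(-4 + 7\right)^{2}\right) \left(\left(34 - 12\right) - 29\right) = 5^{2} + \left(\sqrt{58} - 5 \cdot 3^{2}\right) \left(22 - 29\right) = 25 + \left(\sqrt{58} - 5 \cdot 9\right) \left(-7\right) = 25 + \left(\sqrt{58} - 45\right) \left(-7\right) = 25 + \left(-45 + \sqrt{58}\right) \left(-7\right) = 25 + \left(315 - 7 \sqrt{58}\right) = 340 - 7 \sqrt{58}$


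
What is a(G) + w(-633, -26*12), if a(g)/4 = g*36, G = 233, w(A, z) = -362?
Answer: 33190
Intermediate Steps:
a(g) = 144*g (a(g) = 4*(g*36) = 4*(36*g) = 144*g)
a(G) + w(-633, -26*12) = 144*233 - 362 = 33552 - 362 = 33190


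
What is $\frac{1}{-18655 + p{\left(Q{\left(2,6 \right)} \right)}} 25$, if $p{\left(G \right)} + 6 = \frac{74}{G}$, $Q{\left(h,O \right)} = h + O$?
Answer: $- \frac{100}{74607} \approx -0.0013404$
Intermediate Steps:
$Q{\left(h,O \right)} = O + h$
$p{\left(G \right)} = -6 + \frac{74}{G}$
$\frac{1}{-18655 + p{\left(Q{\left(2,6 \right)} \right)}} 25 = \frac{1}{-18655 - \left(6 - \frac{74}{6 + 2}\right)} 25 = \frac{1}{-18655 - \left(6 - \frac{74}{8}\right)} 25 = \frac{1}{-18655 + \left(-6 + 74 \cdot \frac{1}{8}\right)} 25 = \frac{1}{-18655 + \left(-6 + \frac{37}{4}\right)} 25 = \frac{1}{-18655 + \frac{13}{4}} \cdot 25 = \frac{1}{- \frac{74607}{4}} \cdot 25 = \left(- \frac{4}{74607}\right) 25 = - \frac{100}{74607}$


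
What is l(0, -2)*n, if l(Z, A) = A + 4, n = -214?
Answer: -428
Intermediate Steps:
l(Z, A) = 4 + A
l(0, -2)*n = (4 - 2)*(-214) = 2*(-214) = -428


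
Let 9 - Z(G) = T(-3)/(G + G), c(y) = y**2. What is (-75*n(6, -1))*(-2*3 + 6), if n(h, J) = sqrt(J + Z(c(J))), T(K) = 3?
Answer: 0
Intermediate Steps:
Z(G) = 9 - 3/(2*G) (Z(G) = 9 - 3/(G + G) = 9 - 3/(2*G))
n(h, J) = sqrt(9 + J - 3/(2*J**2)) (n(h, J) = sqrt(J + (9 - 3/(2*J**2))) = sqrt(9 + J - 3/(2*J**2)))
(-75*n(6, -1))*(-2*3 + 6) = (-75*sqrt(36 - 6/(-1)**2 + 4*(-1))/2)*(-2*3 + 6) = (-75*sqrt(36 - 6*1 - 4)/2)*(-6 + 6) = -75*sqrt(36 - 6 - 4)/2*0 = -75*sqrt(26)/2*0 = 0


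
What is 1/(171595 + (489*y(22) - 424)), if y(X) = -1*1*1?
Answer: 1/170682 ≈ 5.8588e-6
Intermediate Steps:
y(X) = -1 (y(X) = -1*1 = -1)
1/(171595 + (489*y(22) - 424)) = 1/(171595 + (489*(-1) - 424)) = 1/(171595 + (-489 - 424)) = 1/(171595 - 913) = 1/170682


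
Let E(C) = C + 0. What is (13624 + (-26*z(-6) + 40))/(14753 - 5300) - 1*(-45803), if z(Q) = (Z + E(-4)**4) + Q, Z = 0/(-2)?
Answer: 144327641/3151 ≈ 45804.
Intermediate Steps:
Z = 0 (Z = 0*(-1/2) = 0)
E(C) = C
z(Q) = 256 + Q (z(Q) = (0 + (-4)**4) + Q = (0 + 256) + Q = 256 + Q)
(13624 + (-26*z(-6) + 40))/(14753 - 5300) - 1*(-45803) = (13624 + (-26*(256 - 6) + 40))/(14753 - 5300) - 1*(-45803) = (13624 + (-26*250 + 40))/9453 + 45803 = (13624 + (-6500 + 40))*(1/9453) + 45803 = (13624 - 6460)*(1/9453) + 45803 = 7164*(1/9453) + 45803 = 2388/3151 + 45803 = 144327641/3151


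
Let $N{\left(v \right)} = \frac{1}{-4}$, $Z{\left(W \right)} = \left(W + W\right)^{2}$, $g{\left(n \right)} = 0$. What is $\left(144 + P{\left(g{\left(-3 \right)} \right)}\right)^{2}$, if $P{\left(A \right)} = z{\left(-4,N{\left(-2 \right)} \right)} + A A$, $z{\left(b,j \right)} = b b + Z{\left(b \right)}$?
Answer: $50176$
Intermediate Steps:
$Z{\left(W \right)} = 4 W^{2}$ ($Z{\left(W \right)} = \left(2 W\right)^{2} = 4 W^{2}$)
$N{\left(v \right)} = - \frac{1}{4}$
$z{\left(b,j \right)} = 5 b^{2}$ ($z{\left(b,j \right)} = b b + 4 b^{2} = b^{2} + 4 b^{2} = 5 b^{2}$)
$P{\left(A \right)} = 80 + A^{2}$ ($P{\left(A \right)} = 5 \left(-4\right)^{2} + A A = 5 \cdot 16 + A^{2} = 80 + A^{2}$)
$\left(144 + P{\left(g{\left(-3 \right)} \right)}\right)^{2} = \left(144 + \left(80 + 0^{2}\right)\right)^{2} = \left(144 + \left(80 + 0\right)\right)^{2} = \left(144 + 80\right)^{2} = 224^{2} = 50176$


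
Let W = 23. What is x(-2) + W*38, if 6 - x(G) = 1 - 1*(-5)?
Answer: 874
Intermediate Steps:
x(G) = 0 (x(G) = 6 - (1 - 1*(-5)) = 6 - (1 + 5) = 6 - 1*6 = 6 - 6 = 0)
x(-2) + W*38 = 0 + 23*38 = 0 + 874 = 874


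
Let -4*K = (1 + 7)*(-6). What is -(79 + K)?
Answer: -91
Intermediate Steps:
K = 12 (K = -(1 + 7)*(-6)/4 = -2*(-6) = -1/4*(-48) = 12)
-(79 + K) = -(79 + 12) = -1*91 = -91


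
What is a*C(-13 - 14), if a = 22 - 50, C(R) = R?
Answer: 756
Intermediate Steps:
a = -28
a*C(-13 - 14) = -28*(-13 - 14) = -28*(-27) = 756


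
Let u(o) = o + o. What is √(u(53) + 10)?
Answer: 2*√29 ≈ 10.770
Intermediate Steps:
u(o) = 2*o
√(u(53) + 10) = √(2*53 + 10) = √(106 + 10) = √116 = 2*√29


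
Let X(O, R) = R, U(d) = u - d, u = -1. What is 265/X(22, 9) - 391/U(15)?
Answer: 7759/144 ≈ 53.882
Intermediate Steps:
U(d) = -1 - d
265/X(22, 9) - 391/U(15) = 265/9 - 391/(-1 - 1*15) = 265*(⅑) - 391/(-1 - 15) = 265/9 - 391/(-16) = 265/9 - 391*(-1/16) = 265/9 + 391/16 = 7759/144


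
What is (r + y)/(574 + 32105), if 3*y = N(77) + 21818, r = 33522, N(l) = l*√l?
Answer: 122384/98037 + 77*√77/98037 ≈ 1.2552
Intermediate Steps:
N(l) = l^(3/2)
y = 21818/3 + 77*√77/3 (y = (77^(3/2) + 21818)/3 = (77*√77 + 21818)/3 = (21818 + 77*√77)/3 = 21818/3 + 77*√77/3 ≈ 7497.9)
(r + y)/(574 + 32105) = (33522 + (21818/3 + 77*√77/3))/(574 + 32105) = (122384/3 + 77*√77/3)/32679 = (122384/3 + 77*√77/3)*(1/32679) = 122384/98037 + 77*√77/98037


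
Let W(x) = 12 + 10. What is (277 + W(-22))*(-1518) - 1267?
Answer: -455149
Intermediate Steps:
W(x) = 22
(277 + W(-22))*(-1518) - 1267 = (277 + 22)*(-1518) - 1267 = 299*(-1518) - 1267 = -453882 - 1267 = -455149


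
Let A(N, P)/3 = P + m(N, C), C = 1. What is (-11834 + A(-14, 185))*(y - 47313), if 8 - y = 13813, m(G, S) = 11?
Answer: 687333028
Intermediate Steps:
y = -13805 (y = 8 - 1*13813 = 8 - 13813 = -13805)
A(N, P) = 33 + 3*P (A(N, P) = 3*(P + 11) = 3*(11 + P) = 33 + 3*P)
(-11834 + A(-14, 185))*(y - 47313) = (-11834 + (33 + 3*185))*(-13805 - 47313) = (-11834 + (33 + 555))*(-61118) = (-11834 + 588)*(-61118) = -11246*(-61118) = 687333028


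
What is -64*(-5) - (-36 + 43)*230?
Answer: -1290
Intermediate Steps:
-64*(-5) - (-36 + 43)*230 = 320 - 7*230 = 320 - 1*1610 = 320 - 1610 = -1290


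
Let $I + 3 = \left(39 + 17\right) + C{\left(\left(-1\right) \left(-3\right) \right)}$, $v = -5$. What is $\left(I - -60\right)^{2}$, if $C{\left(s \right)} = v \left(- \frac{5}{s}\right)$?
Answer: $\frac{132496}{9} \approx 14722.0$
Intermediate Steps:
$C{\left(s \right)} = \frac{25}{s}$ ($C{\left(s \right)} = - 5 \left(- \frac{5}{s}\right) = \frac{25}{s}$)
$I = \frac{184}{3}$ ($I = -3 + \left(\left(39 + 17\right) + \frac{25}{\left(-1\right) \left(-3\right)}\right) = -3 + \left(56 + \frac{25}{3}\right) = -3 + \frac{193}{3} = \frac{184}{3} \approx 61.333$)
$\left(I - -60\right)^{2} = \left(\frac{184}{3} - -60\right)^{2} = \left(\frac{184}{3} + 60\right)^{2} = \left(\frac{364}{3}\right)^{2} = \frac{132496}{9}$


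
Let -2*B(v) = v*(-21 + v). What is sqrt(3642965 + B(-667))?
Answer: sqrt(3413517) ≈ 1847.6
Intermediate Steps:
B(v) = -v*(-21 + v)/2
sqrt(3642965 + B(-667)) = sqrt(3642965 + (1/2)*(-667)*(21 - 1*(-667))) = sqrt(3642965 + (1/2)*(-667)*(21 + 667)) = sqrt(3642965 + (1/2)*(-667)*688) = sqrt(3642965 - 229448) = sqrt(3413517)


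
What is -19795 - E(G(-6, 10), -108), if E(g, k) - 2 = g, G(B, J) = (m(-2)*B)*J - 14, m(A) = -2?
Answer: -19903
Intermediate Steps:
G(B, J) = -14 - 2*B*J (G(B, J) = (-2*B)*J - 14 = -2*B*J - 14 = -14 - 2*B*J)
E(g, k) = 2 + g
-19795 - E(G(-6, 10), -108) = -19795 - (2 + (-14 - 2*(-6)*10)) = -19795 - (2 + (-14 + 120)) = -19795 - (2 + 106) = -19795 - 1*108 = -19795 - 108 = -19903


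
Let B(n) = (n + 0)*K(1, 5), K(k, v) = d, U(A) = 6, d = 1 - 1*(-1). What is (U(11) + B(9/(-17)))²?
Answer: 7056/289 ≈ 24.415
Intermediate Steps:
d = 2 (d = 1 + 1 = 2)
K(k, v) = 2
B(n) = 2*n (B(n) = (n + 0)*2 = n*2 = 2*n)
(U(11) + B(9/(-17)))² = (6 + 2*(9/(-17)))² = (6 + 2*(9*(-1/17)))² = (6 + 2*(-9/17))² = (6 - 18/17)² = (84/17)² = 7056/289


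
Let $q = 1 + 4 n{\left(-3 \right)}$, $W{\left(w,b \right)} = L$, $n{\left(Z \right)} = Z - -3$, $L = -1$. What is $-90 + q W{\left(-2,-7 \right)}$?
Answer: $-91$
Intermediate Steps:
$n{\left(Z \right)} = 3 + Z$ ($n{\left(Z \right)} = Z + 3 = 3 + Z$)
$W{\left(w,b \right)} = -1$
$q = 1$ ($q = 1 + 4 \left(3 - 3\right) = 1 + 4 \cdot 0 = 1 + 0 = 1$)
$-90 + q W{\left(-2,-7 \right)} = -90 + 1 \left(-1\right) = -90 - 1 = -91$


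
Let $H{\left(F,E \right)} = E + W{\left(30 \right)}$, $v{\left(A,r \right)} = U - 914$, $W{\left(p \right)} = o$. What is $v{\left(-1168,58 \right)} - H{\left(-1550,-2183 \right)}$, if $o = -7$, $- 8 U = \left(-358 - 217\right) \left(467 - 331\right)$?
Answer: $11051$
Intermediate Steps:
$U = 9775$ ($U = - \frac{\left(-358 - 217\right) \left(467 - 331\right)}{8} = - \frac{\left(-575\right) 136}{8} = \left(- \frac{1}{8}\right) \left(-78200\right) = 9775$)
$W{\left(p \right)} = -7$
$v{\left(A,r \right)} = 8861$ ($v{\left(A,r \right)} = 9775 - 914 = 8861$)
$H{\left(F,E \right)} = -7 + E$ ($H{\left(F,E \right)} = E - 7 = -7 + E$)
$v{\left(-1168,58 \right)} - H{\left(-1550,-2183 \right)} = 8861 - \left(-7 - 2183\right) = 8861 - -2190 = 8861 + 2190 = 11051$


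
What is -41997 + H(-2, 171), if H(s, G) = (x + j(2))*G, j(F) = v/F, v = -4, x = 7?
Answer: -41142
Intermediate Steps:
j(F) = -4/F
H(s, G) = 5*G (H(s, G) = (7 - 4/2)*G = (7 - 4*1/2)*G = (7 - 2)*G = 5*G)
-41997 + H(-2, 171) = -41997 + 5*171 = -41997 + 855 = -41142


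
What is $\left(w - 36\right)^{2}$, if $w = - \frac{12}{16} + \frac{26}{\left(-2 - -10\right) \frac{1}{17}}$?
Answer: $\frac{1369}{4} \approx 342.25$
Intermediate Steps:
$w = \frac{109}{2}$ ($w = \left(-12\right) \frac{1}{16} + \frac{26}{\left(-2 + 10\right) \frac{1}{17}} = - \frac{3}{4} + \frac{26}{8 \cdot \frac{1}{17}} = - \frac{3}{4} + \frac{26}{\frac{8}{17}} = - \frac{3}{4} + 26 \cdot \frac{17}{8} = - \frac{3}{4} + \frac{221}{4} = \frac{109}{2} \approx 54.5$)
$\left(w - 36\right)^{2} = \left(\frac{109}{2} - 36\right)^{2} = \left(\frac{37}{2}\right)^{2} = \frac{1369}{4}$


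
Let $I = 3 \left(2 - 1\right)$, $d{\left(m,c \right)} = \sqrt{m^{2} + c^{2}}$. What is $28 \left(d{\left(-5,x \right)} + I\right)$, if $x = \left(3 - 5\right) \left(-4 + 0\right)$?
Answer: $84 + 28 \sqrt{89} \approx 348.15$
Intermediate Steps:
$x = 8$ ($x = \left(-2\right) \left(-4\right) = 8$)
$d{\left(m,c \right)} = \sqrt{c^{2} + m^{2}}$
$I = 3$ ($I = 3 \cdot 1 = 3$)
$28 \left(d{\left(-5,x \right)} + I\right) = 28 \left(\sqrt{8^{2} + \left(-5\right)^{2}} + 3\right) = 28 \left(\sqrt{64 + 25} + 3\right) = 28 \left(\sqrt{89} + 3\right) = 28 \left(3 + \sqrt{89}\right) = 84 + 28 \sqrt{89}$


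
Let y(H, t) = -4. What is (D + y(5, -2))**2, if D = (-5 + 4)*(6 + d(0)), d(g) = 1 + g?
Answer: 121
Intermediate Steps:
D = -7 (D = (-5 + 4)*(6 + (1 + 0)) = -(6 + 1) = -1*7 = -7)
(D + y(5, -2))**2 = (-7 - 4)**2 = (-11)**2 = 121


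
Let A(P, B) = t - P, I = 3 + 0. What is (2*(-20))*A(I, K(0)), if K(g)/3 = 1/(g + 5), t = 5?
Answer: -80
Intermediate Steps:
I = 3
K(g) = 3/(5 + g) (K(g) = 3/(g + 5) = 3/(5 + g))
A(P, B) = 5 - P
(2*(-20))*A(I, K(0)) = (2*(-20))*(5 - 1*3) = -40*(5 - 3) = -40*2 = -80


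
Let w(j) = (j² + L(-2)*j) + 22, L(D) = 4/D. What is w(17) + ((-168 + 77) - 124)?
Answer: 62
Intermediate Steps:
w(j) = 22 + j² - 2*j (w(j) = (j² + (4/(-2))*j) + 22 = (j² + (4*(-½))*j) + 22 = (j² - 2*j) + 22 = 22 + j² - 2*j)
w(17) + ((-168 + 77) - 124) = (22 + 17² - 2*17) + ((-168 + 77) - 124) = (22 + 289 - 34) + (-91 - 124) = 277 - 215 = 62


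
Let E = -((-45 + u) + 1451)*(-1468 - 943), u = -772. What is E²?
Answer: 2336538473476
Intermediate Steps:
E = 1528574 (E = -((-45 - 772) + 1451)*(-1468 - 943) = -(-817 + 1451)*(-2411) = -634*(-2411) = -1*(-1528574) = 1528574)
E² = 1528574² = 2336538473476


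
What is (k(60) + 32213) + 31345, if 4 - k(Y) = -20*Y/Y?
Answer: 63582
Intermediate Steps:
k(Y) = 24 (k(Y) = 4 - (-20)*Y/Y = 4 - (-20) = 4 - 1*(-20) = 4 + 20 = 24)
(k(60) + 32213) + 31345 = (24 + 32213) + 31345 = 32237 + 31345 = 63582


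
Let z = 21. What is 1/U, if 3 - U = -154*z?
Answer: 1/3237 ≈ 0.00030893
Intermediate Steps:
U = 3237 (U = 3 - (-154)*21 = 3 - 1*(-3234) = 3 + 3234 = 3237)
1/U = 1/3237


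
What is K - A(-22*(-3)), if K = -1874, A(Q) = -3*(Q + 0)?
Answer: -1676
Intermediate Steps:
A(Q) = -3*Q
K - A(-22*(-3)) = -1874 - (-3)*(-22*(-3)) = -1874 - (-3)*66 = -1874 - 1*(-198) = -1874 + 198 = -1676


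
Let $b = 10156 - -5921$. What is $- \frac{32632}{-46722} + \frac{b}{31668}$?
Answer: $\frac{22878715}{18969132} \approx 1.2061$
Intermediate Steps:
$b = 16077$ ($b = 10156 + 5921 = 16077$)
$- \frac{32632}{-46722} + \frac{b}{31668} = - \frac{32632}{-46722} + \frac{16077}{31668} = \left(-32632\right) \left(- \frac{1}{46722}\right) + 16077 \cdot \frac{1}{31668} = \frac{16316}{23361} + \frac{5359}{10556} = \frac{22878715}{18969132}$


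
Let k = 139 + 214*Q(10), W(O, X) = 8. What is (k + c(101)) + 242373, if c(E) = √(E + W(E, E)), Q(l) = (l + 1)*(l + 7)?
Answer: 282530 + √109 ≈ 2.8254e+5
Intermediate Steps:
Q(l) = (1 + l)*(7 + l)
c(E) = √(8 + E) (c(E) = √(E + 8) = √(8 + E))
k = 40157 (k = 139 + 214*(7 + 10² + 8*10) = 139 + 214*(7 + 100 + 80) = 139 + 214*187 = 139 + 40018 = 40157)
(k + c(101)) + 242373 = (40157 + √(8 + 101)) + 242373 = (40157 + √109) + 242373 = 282530 + √109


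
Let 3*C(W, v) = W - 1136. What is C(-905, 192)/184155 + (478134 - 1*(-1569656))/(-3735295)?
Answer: -227791207889/412723950435 ≈ -0.55192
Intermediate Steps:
C(W, v) = -1136/3 + W/3 (C(W, v) = (W - 1136)/3 = (-1136 + W)/3 = -1136/3 + W/3)
C(-905, 192)/184155 + (478134 - 1*(-1569656))/(-3735295) = (-1136/3 + (⅓)*(-905))/184155 + (478134 - 1*(-1569656))/(-3735295) = (-1136/3 - 905/3)*(1/184155) + (478134 + 1569656)*(-1/3735295) = -2041/3*1/184155 + 2047790*(-1/3735295) = -2041/552465 - 409558/747059 = -227791207889/412723950435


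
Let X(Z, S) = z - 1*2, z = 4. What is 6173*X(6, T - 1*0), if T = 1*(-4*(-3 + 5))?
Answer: 12346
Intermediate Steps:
T = -8 (T = 1*(-4*2) = 1*(-8) = -8)
X(Z, S) = 2 (X(Z, S) = 4 - 1*2 = 4 - 2 = 2)
6173*X(6, T - 1*0) = 6173*2 = 12346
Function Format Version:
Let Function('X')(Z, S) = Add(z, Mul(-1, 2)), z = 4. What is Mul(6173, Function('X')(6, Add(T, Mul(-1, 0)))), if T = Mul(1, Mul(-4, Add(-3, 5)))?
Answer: 12346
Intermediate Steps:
T = -8 (T = Mul(1, Mul(-4, 2)) = Mul(1, -8) = -8)
Function('X')(Z, S) = 2 (Function('X')(Z, S) = Add(4, Mul(-1, 2)) = Add(4, -2) = 2)
Mul(6173, Function('X')(6, Add(T, Mul(-1, 0)))) = Mul(6173, 2) = 12346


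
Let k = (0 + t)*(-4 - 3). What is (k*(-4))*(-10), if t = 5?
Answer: -1400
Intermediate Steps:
k = -35 (k = (0 + 5)*(-4 - 3) = 5*(-7) = -35)
(k*(-4))*(-10) = -35*(-4)*(-10) = 140*(-10) = -1400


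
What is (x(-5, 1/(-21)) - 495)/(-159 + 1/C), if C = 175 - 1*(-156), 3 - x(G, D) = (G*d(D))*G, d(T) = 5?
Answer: 204227/52628 ≈ 3.8806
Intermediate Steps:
x(G, D) = 3 - 5*G² (x(G, D) = 3 - G*5*G = 3 - 5*G*G = 3 - 5*G²)
C = 331 (C = 175 + 156 = 331)
(x(-5, 1/(-21)) - 495)/(-159 + 1/C) = ((3 - 5*(-5)²) - 495)/(-159 + 1/331) = ((3 - 5*25) - 495)/(-159 + 1/331) = ((3 - 125) - 495)/(-52628/331) = (-122 - 495)*(-331/52628) = -617*(-331/52628) = 204227/52628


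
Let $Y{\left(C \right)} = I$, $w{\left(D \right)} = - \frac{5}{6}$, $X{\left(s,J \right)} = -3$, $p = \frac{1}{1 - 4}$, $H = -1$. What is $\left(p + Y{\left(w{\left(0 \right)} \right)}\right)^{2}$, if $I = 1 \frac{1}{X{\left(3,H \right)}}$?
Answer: $\frac{4}{9} \approx 0.44444$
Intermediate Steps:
$p = - \frac{1}{3}$ ($p = \frac{1}{-3} = - \frac{1}{3} \approx -0.33333$)
$w{\left(D \right)} = - \frac{5}{6}$ ($w{\left(D \right)} = \left(-5\right) \frac{1}{6} = - \frac{5}{6}$)
$I = - \frac{1}{3}$ ($I = 1 \frac{1}{-3} = 1 \left(- \frac{1}{3}\right) = - \frac{1}{3} \approx -0.33333$)
$Y{\left(C \right)} = - \frac{1}{3}$
$\left(p + Y{\left(w{\left(0 \right)} \right)}\right)^{2} = \left(- \frac{1}{3} - \frac{1}{3}\right)^{2} = \left(- \frac{2}{3}\right)^{2} = \frac{4}{9}$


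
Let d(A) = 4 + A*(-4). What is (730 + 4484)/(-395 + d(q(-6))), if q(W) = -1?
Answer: -1738/129 ≈ -13.473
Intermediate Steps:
d(A) = 4 - 4*A
(730 + 4484)/(-395 + d(q(-6))) = (730 + 4484)/(-395 + (4 - 4*(-1))) = 5214/(-395 + (4 + 4)) = 5214/(-395 + 8) = 5214/(-387) = 5214*(-1/387) = -1738/129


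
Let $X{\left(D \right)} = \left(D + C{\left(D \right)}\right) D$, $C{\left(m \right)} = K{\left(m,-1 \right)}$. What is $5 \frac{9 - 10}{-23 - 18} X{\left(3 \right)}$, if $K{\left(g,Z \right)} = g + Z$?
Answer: $\frac{75}{41} \approx 1.8293$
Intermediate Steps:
$K{\left(g,Z \right)} = Z + g$
$C{\left(m \right)} = -1 + m$
$X{\left(D \right)} = D \left(-1 + 2 D\right)$ ($X{\left(D \right)} = \left(D + \left(-1 + D\right)\right) D = \left(-1 + 2 D\right) D = D \left(-1 + 2 D\right)$)
$5 \frac{9 - 10}{-23 - 18} X{\left(3 \right)} = 5 \frac{9 - 10}{-23 - 18} \cdot 3 \left(-1 + 2 \cdot 3\right) = 5 \left(- \frac{1}{-41}\right) 3 \left(-1 + 6\right) = 5 \left(\left(-1\right) \left(- \frac{1}{41}\right)\right) 3 \cdot 5 = 5 \cdot \frac{1}{41} \cdot 15 = \frac{5}{41} \cdot 15 = \frac{75}{41}$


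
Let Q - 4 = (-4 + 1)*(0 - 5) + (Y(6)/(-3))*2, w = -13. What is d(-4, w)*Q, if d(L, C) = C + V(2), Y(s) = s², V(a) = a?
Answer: 55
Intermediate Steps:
d(L, C) = 2 + C (d(L, C) = C + 2 = 2 + C)
Q = -5 (Q = 4 + ((-4 + 1)*(0 - 5) + (6²/(-3))*2) = 4 + (-3*(-5) + (36*(-⅓))*2) = 4 + (15 - 12*2) = 4 + (15 - 24) = 4 - 9 = -5)
d(-4, w)*Q = (2 - 13)*(-5) = -11*(-5) = 55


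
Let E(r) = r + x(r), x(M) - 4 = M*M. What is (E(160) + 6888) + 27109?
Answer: 59761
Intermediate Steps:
x(M) = 4 + M**2 (x(M) = 4 + M*M = 4 + M**2)
E(r) = 4 + r + r**2 (E(r) = r + (4 + r**2) = 4 + r + r**2)
(E(160) + 6888) + 27109 = ((4 + 160 + 160**2) + 6888) + 27109 = ((4 + 160 + 25600) + 6888) + 27109 = (25764 + 6888) + 27109 = 32652 + 27109 = 59761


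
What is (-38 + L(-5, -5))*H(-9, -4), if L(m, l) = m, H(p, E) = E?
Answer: 172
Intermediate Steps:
(-38 + L(-5, -5))*H(-9, -4) = (-38 - 5)*(-4) = -43*(-4) = 172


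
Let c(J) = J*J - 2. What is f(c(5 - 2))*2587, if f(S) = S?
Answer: 18109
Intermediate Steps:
c(J) = -2 + J² (c(J) = J² - 2 = -2 + J²)
f(c(5 - 2))*2587 = (-2 + (5 - 2)²)*2587 = (-2 + 3²)*2587 = (-2 + 9)*2587 = 7*2587 = 18109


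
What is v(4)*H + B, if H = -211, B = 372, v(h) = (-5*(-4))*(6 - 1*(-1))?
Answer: -29168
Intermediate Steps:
v(h) = 140 (v(h) = 20*(6 + 1) = 20*7 = 140)
v(4)*H + B = 140*(-211) + 372 = -29540 + 372 = -29168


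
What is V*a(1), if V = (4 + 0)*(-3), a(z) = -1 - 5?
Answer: 72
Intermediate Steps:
a(z) = -6
V = -12 (V = 4*(-3) = -12)
V*a(1) = -12*(-6) = 72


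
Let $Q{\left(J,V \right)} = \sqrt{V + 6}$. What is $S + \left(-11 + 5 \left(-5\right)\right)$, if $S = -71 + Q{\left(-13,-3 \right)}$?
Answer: $-107 + \sqrt{3} \approx -105.27$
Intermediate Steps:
$Q{\left(J,V \right)} = \sqrt{6 + V}$
$S = -71 + \sqrt{3}$ ($S = -71 + \sqrt{6 - 3} = -71 + \sqrt{3} \approx -69.268$)
$S + \left(-11 + 5 \left(-5\right)\right) = \left(-71 + \sqrt{3}\right) + \left(-11 + 5 \left(-5\right)\right) = \left(-71 + \sqrt{3}\right) - 36 = -107 + \sqrt{3}$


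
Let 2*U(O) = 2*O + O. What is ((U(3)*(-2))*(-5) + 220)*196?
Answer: 51940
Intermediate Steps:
U(O) = 3*O/2 (U(O) = (2*O + O)/2 = (3*O)/2 = 3*O/2)
((U(3)*(-2))*(-5) + 220)*196 = ((((3/2)*3)*(-2))*(-5) + 220)*196 = (((9/2)*(-2))*(-5) + 220)*196 = (-9*(-5) + 220)*196 = (45 + 220)*196 = 265*196 = 51940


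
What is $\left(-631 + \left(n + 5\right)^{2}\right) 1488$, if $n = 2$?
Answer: $-866016$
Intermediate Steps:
$\left(-631 + \left(n + 5\right)^{2}\right) 1488 = \left(-631 + \left(2 + 5\right)^{2}\right) 1488 = \left(-631 + 7^{2}\right) 1488 = \left(-631 + 49\right) 1488 = \left(-582\right) 1488 = -866016$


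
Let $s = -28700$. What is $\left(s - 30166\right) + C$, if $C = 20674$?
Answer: $-38192$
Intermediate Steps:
$\left(s - 30166\right) + C = \left(-28700 - 30166\right) + 20674 = -58866 + 20674 = -38192$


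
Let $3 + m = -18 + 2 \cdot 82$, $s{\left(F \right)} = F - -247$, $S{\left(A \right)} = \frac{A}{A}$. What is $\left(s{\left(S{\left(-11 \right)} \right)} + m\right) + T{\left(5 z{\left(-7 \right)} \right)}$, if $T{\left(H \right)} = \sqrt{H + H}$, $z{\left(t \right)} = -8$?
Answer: $391 + 4 i \sqrt{5} \approx 391.0 + 8.9443 i$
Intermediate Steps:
$S{\left(A \right)} = 1$
$T{\left(H \right)} = \sqrt{2} \sqrt{H}$ ($T{\left(H \right)} = \sqrt{2 H} = \sqrt{2} \sqrt{H}$)
$s{\left(F \right)} = 247 + F$ ($s{\left(F \right)} = F + 247 = 247 + F$)
$m = 143$ ($m = -3 + \left(-18 + 2 \cdot 82\right) = -3 + \left(-18 + 164\right) = -3 + 146 = 143$)
$\left(s{\left(S{\left(-11 \right)} \right)} + m\right) + T{\left(5 z{\left(-7 \right)} \right)} = \left(\left(247 + 1\right) + 143\right) + \sqrt{2} \sqrt{5 \left(-8\right)} = \left(248 + 143\right) + \sqrt{2} \sqrt{-40} = 391 + \sqrt{2} \cdot 2 i \sqrt{10} = 391 + 4 i \sqrt{5}$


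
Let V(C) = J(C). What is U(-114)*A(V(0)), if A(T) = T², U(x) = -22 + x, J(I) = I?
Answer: 0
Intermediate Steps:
V(C) = C
U(-114)*A(V(0)) = (-22 - 114)*0² = -136*0 = 0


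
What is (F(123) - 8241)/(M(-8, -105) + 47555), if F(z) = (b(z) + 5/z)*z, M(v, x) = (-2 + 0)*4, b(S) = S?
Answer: 6893/47547 ≈ 0.14497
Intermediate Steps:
M(v, x) = -8 (M(v, x) = -2*4 = -8)
F(z) = z*(z + 5/z) (F(z) = (z + 5/z)*z = z*(z + 5/z))
(F(123) - 8241)/(M(-8, -105) + 47555) = ((5 + 123**2) - 8241)/(-8 + 47555) = ((5 + 15129) - 8241)/47547 = (15134 - 8241)*(1/47547) = 6893*(1/47547) = 6893/47547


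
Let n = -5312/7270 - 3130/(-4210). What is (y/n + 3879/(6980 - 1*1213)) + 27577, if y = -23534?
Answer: -29226299714004/16130299 ≈ -1.8119e+6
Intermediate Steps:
n = 19579/1530335 (n = -5312*1/7270 - 3130*(-1/4210) = -2656/3635 + 313/421 = 19579/1530335 ≈ 0.012794)
(y/n + 3879/(6980 - 1*1213)) + 27577 = (-23534/19579/1530335 + 3879/(6980 - 1*1213)) + 27577 = (-23534*1530335/19579 + 3879/(6980 - 1213)) + 27577 = (-5144986270/2797 + 3879/5767) + 27577 = -29671124969527/16130299 + 27577 = -29226299714004/16130299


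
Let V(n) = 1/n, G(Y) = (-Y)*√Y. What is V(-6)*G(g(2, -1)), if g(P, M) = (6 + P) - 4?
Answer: 4/3 ≈ 1.3333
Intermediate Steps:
g(P, M) = 2 + P
G(Y) = -Y^(3/2)
V(-6)*G(g(2, -1)) = (-(2 + 2)^(3/2))/(-6) = -(-1)*4^(3/2)/6 = -(-1)*8/6 = -⅙*(-8) = 4/3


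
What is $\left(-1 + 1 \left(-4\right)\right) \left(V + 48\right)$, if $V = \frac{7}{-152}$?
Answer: $- \frac{36445}{152} \approx -239.77$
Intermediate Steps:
$V = - \frac{7}{152}$ ($V = 7 \left(- \frac{1}{152}\right) = - \frac{7}{152} \approx -0.046053$)
$\left(-1 + 1 \left(-4\right)\right) \left(V + 48\right) = \left(-1 + 1 \left(-4\right)\right) \left(- \frac{7}{152} + 48\right) = \left(-1 - 4\right) \frac{7289}{152} = \left(-5\right) \frac{7289}{152} = - \frac{36445}{152}$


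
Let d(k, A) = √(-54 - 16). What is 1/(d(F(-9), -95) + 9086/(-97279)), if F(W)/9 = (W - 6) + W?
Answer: -9019153/6760273717 - 193126609*I*√70/13520547434 ≈ -0.0013341 - 0.11951*I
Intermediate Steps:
F(W) = -54 + 18*W (F(W) = 9*((W - 6) + W) = 9*((-6 + W) + W) = 9*(-6 + 2*W) = -54 + 18*W)
d(k, A) = I*√70 (d(k, A) = √(-70) = I*√70)
1/(d(F(-9), -95) + 9086/(-97279)) = 1/(I*√70 + 9086/(-97279)) = 1/(I*√70 + 9086*(-1/97279)) = 1/(I*√70 - 1298/13897) = 1/(-1298/13897 + I*√70)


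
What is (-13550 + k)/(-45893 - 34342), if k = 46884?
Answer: -33334/80235 ≈ -0.41545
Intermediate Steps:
(-13550 + k)/(-45893 - 34342) = (-13550 + 46884)/(-45893 - 34342) = 33334/(-80235) = 33334*(-1/80235) = -33334/80235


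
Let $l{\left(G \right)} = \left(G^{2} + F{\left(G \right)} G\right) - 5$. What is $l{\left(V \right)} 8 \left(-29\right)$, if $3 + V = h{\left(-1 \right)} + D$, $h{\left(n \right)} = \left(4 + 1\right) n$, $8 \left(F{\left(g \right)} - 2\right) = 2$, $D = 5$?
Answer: $638$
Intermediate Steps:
$F{\left(g \right)} = \frac{9}{4}$ ($F{\left(g \right)} = 2 + \frac{1}{8} \cdot 2 = 2 + \frac{1}{4} = \frac{9}{4}$)
$h{\left(n \right)} = 5 n$
$V = -3$ ($V = -3 + \left(5 \left(-1\right) + 5\right) = -3 + \left(-5 + 5\right) = -3 + 0 = -3$)
$l{\left(G \right)} = -5 + G^{2} + \frac{9 G}{4}$ ($l{\left(G \right)} = \left(G^{2} + \frac{9 G}{4}\right) - 5 = -5 + G^{2} + \frac{9 G}{4}$)
$l{\left(V \right)} 8 \left(-29\right) = \left(-5 + \left(-3\right)^{2} + \frac{9}{4} \left(-3\right)\right) 8 \left(-29\right) = \left(-5 + 9 - \frac{27}{4}\right) 8 \left(-29\right) = \left(- \frac{11}{4}\right) 8 \left(-29\right) = \left(-22\right) \left(-29\right) = 638$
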